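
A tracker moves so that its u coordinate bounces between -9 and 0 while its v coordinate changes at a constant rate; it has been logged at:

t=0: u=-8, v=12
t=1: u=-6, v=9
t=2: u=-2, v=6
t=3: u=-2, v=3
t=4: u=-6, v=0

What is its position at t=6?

The u coordinate reflects between -9 and 0, moving 4 per step.
  step 5: -6 → -8
  step 6: -8 → -4
The v coordinate changes by -3 each step: at step 6 it is -6.

u=-4, v=-6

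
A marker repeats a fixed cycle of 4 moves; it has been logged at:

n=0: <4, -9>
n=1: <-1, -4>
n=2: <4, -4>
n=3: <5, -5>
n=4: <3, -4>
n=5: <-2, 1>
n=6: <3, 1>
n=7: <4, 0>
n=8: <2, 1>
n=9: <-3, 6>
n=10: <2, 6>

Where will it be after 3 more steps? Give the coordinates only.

<-4, 11>

Step-to-step displacements: <-5, +5>, <+5, +0>, <+1, -1>, <-2, +1>, <-5, +5>, <+5, +0>, <+1, -1>, <-2, +1>, <-5, +5>, <+5, +0> — a repeating cycle of length 4.
step 11: apply <+1, -1> → <3, 5>
step 12: apply <-2, +1> → <1, 6>
step 13: apply <-5, +5> → <-4, 11>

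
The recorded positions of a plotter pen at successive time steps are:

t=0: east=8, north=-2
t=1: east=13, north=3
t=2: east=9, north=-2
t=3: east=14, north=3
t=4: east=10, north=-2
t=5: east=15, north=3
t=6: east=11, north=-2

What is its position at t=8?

east=12, north=-2

Step-to-step displacements: (+5,+5), (-4,-5), (+5,+5), (-4,-5), (+5,+5), (-4,-5) — a repeating cycle of length 2.
step 7: apply (+5,+5) → east=16, north=3
step 8: apply (-4,-5) → east=12, north=-2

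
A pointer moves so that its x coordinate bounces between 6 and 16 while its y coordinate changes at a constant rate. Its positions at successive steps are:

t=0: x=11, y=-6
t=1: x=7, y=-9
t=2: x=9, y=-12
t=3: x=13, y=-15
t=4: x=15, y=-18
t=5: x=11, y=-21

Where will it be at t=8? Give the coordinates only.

x=13, y=-30

The x coordinate reflects between 6 and 16, moving 4 per step.
  step 6: 11 → 7
  step 7: 7 → 9
  step 8: 9 → 13
The y coordinate changes by -3 each step: at step 8 it is -30.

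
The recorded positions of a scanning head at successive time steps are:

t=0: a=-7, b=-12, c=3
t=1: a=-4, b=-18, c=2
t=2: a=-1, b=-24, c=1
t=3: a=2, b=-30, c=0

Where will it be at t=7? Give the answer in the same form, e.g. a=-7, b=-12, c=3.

Constant displacement of (+3,-6,-1) per step.
step 4: a=2, b=-30, c=0 + (+3,-6,-1) → a=5, b=-36, c=-1
step 5: a=5, b=-36, c=-1 + (+3,-6,-1) → a=8, b=-42, c=-2
step 6: a=8, b=-42, c=-2 + (+3,-6,-1) → a=11, b=-48, c=-3
step 7: a=11, b=-48, c=-3 + (+3,-6,-1) → a=14, b=-54, c=-4

a=14, b=-54, c=-4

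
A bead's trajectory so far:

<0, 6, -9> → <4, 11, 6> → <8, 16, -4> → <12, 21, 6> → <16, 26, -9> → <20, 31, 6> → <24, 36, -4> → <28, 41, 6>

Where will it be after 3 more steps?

<40, 56, -4>

The first coordinate changes by +4 each step, so at step 10 it is 0 + 10·(4) = 40.
The second coordinate changes by +5 each step, so at step 10 it is 6 + 10·(5) = 56.
The third coordinate repeats the cycle [-9, 6, -4, 6] with period 4; step 10 mod 4 = 2, giving -4.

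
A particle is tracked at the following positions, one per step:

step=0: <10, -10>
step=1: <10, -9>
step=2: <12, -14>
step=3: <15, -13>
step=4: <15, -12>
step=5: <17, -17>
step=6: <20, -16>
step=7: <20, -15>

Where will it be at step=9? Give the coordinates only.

Differencing gives <+0, +1>, <+2, -5>, <+3, +1>, <+0, +1>, <+2, -5>, <+3, +1>, <+0, +1>. This is the pattern <+0, +1>, <+2, -5>, <+3, +1> repeated.
step 8: apply <+2, -5> → <22, -20>
step 9: apply <+3, +1> → <25, -19>

<25, -19>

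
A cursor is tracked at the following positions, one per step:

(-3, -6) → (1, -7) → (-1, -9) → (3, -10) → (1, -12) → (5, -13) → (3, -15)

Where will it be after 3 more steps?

(9, -19)

Step-to-step displacements: (+4, -1), (-2, -2), (+4, -1), (-2, -2), (+4, -1), (-2, -2) — a repeating cycle of length 2.
step 7: apply (+4, -1) → (7, -16)
step 8: apply (-2, -2) → (5, -18)
step 9: apply (+4, -1) → (9, -19)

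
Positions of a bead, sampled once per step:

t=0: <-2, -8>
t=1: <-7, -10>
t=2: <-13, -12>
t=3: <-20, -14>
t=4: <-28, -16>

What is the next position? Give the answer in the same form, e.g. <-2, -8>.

<-37, -18>

First differences are <-5, -2>, <-6, -2>, <-7, -2>, <-8, -2>; their common second difference is <-1, +0> (constant acceleration).
step 5: <-28, -16> + <-9, -2> → <-37, -18>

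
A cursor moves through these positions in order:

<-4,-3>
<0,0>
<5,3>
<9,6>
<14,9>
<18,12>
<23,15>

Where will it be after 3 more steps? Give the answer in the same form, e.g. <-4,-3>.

Step-to-step displacements: <+4,+3>, <+5,+3>, <+4,+3>, <+5,+3>, <+4,+3>, <+5,+3> — a repeating cycle of length 2.
step 7: apply <+4,+3> → <27,18>
step 8: apply <+5,+3> → <32,21>
step 9: apply <+4,+3> → <36,24>

<36,24>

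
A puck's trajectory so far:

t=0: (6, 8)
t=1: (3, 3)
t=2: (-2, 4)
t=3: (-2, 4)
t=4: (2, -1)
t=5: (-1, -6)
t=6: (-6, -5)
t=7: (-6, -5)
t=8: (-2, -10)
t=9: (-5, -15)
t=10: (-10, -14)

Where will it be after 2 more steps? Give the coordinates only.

(-6, -19)

Step-to-step displacements: (-3, -5), (-5, +1), (+0, +0), (+4, -5), (-3, -5), (-5, +1), (+0, +0), (+4, -5), (-3, -5), (-5, +1) — a repeating cycle of length 4.
step 11: apply (+0, +0) → (-10, -14)
step 12: apply (+4, -5) → (-6, -19)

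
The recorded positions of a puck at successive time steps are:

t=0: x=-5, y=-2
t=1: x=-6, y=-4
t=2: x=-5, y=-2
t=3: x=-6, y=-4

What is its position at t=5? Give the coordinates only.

The jumps are (-1, -2), (+1, +2), (-1, -2) — a geometric progression with ratio -1.
step 4: x=-6, y=-4 + (+1, +2) → x=-5, y=-2
step 5: x=-5, y=-2 + (-1, -2) → x=-6, y=-4

x=-6, y=-4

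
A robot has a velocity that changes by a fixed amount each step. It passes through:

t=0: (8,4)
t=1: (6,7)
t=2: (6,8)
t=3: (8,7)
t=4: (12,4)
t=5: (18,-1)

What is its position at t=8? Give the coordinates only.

(48,-28)

Successive displacements: (-2,+3), (+0,+1), (+2,-1), (+4,-3), (+6,-5) — each changes by (+2,-2).
step 6: (18,-1) + (+8,-7) → (26,-8)
step 7: (26,-8) + (+10,-9) → (36,-17)
step 8: (36,-17) + (+12,-11) → (48,-28)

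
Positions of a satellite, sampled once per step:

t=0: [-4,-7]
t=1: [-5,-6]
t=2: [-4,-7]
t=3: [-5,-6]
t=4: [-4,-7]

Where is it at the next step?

[-5,-6]

The jumps are [-1,+1], [+1,-1], [-1,+1], [+1,-1] — a geometric progression with ratio -1.
step 5: [-4,-7] + [-1,+1] → [-5,-6]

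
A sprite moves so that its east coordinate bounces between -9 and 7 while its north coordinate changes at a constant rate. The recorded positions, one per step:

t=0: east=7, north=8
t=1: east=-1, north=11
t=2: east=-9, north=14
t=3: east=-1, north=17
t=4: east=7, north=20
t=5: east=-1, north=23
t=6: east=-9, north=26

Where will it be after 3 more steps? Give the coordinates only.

The east coordinate reflects between -9 and 7, moving 8 per step.
  step 7: -9 → -1
  step 8: -1 → 7
  step 9: 7 → -1
The north coordinate changes by +3 each step: at step 9 it is 35.

east=-1, north=35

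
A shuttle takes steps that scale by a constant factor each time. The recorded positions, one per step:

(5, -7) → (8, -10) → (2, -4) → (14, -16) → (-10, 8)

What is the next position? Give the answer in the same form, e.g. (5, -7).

(38, -40)

The jumps are (+3, -3), (-6, +6), (+12, -12), (-24, +24) — a geometric progression with ratio -2.
step 5: (-10, 8) + (+48, -48) → (38, -40)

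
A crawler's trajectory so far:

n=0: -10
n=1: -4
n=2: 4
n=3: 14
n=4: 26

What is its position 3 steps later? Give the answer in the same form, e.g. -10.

74

Taking differences between consecutive positions: +6, +8, +10, +12. These grow by +2 each step.
step 5: 26 + 14 → 40
step 6: 40 + 16 → 56
step 7: 56 + 18 → 74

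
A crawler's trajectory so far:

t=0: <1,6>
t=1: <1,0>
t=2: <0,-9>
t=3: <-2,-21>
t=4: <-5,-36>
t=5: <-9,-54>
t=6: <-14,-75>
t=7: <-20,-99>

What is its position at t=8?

Taking differences between consecutive positions: <+0,-6>, <-1,-9>, <-2,-12>, <-3,-15>, <-4,-18>, <-5,-21>, <-6,-24>. These grow by <-1,-3> each step.
step 8: <-20,-99> + <-7,-27> → <-27,-126>

<-27,-126>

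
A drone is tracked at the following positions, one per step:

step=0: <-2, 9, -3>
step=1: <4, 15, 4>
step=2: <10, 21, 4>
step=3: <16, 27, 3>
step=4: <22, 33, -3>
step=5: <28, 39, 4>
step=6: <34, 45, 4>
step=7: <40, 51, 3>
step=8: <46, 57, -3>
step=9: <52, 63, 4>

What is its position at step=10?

First: linear, +6 per step → 58 at step 10.
Second: linear, +6 per step → 69 at step 10.
Third: cycles through -3, 4, 4, 3 every 4 steps. Step 10 lands at position 2 of the cycle → 4.

<58, 69, 4>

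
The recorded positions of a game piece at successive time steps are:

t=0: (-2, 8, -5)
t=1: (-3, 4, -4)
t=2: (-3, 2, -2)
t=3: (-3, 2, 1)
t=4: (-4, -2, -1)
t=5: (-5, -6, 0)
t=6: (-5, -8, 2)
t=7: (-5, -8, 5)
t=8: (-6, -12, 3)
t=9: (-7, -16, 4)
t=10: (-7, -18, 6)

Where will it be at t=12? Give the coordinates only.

(-8, -22, 7)

The moves between consecutive positions are (-1, -4, +1), (+0, -2, +2), (+0, +0, +3), (-1, -4, -2), (-1, -4, +1), (+0, -2, +2), (+0, +0, +3), (-1, -4, -2), (-1, -4, +1), (+0, -2, +2); they repeat the 4-cycle [(-1, -4, +1), (+0, -2, +2), (+0, +0, +3), (-1, -4, -2)].
step 11: apply (+0, +0, +3) → (-7, -18, 9)
step 12: apply (-1, -4, -2) → (-8, -22, 7)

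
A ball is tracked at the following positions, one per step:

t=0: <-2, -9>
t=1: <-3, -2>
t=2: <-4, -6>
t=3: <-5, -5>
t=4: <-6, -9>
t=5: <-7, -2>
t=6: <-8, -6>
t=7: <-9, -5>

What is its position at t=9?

<-11, -2>

First: linear, -1 per step → -11 at step 9.
Second: cycles through -9, -2, -6, -5 every 4 steps. Step 9 lands at position 1 of the cycle → -2.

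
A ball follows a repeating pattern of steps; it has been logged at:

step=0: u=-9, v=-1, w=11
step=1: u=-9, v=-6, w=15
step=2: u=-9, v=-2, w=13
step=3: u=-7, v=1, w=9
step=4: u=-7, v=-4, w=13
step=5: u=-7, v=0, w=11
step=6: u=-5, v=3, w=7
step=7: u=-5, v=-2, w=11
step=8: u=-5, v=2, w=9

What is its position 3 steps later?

u=-3, v=4, w=7

Step-to-step displacements: (+0, -5, +4), (+0, +4, -2), (+2, +3, -4), (+0, -5, +4), (+0, +4, -2), (+2, +3, -4), (+0, -5, +4), (+0, +4, -2) — a repeating cycle of length 3.
step 9: apply (+2, +3, -4) → u=-3, v=5, w=5
step 10: apply (+0, -5, +4) → u=-3, v=0, w=9
step 11: apply (+0, +4, -2) → u=-3, v=4, w=7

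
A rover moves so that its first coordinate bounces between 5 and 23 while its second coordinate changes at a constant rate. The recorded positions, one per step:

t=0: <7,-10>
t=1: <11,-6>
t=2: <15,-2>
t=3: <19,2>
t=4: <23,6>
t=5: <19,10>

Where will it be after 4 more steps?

<7,26>

The first coordinate travels 4 per step and bounces off the walls at 5 and 23.
  step 6: 19 → 15
  step 7: 15 → 11
  step 8: 11 → 7
  step 9: 7 → 7
The second coordinate changes by +4 each step: at step 9 it is 26.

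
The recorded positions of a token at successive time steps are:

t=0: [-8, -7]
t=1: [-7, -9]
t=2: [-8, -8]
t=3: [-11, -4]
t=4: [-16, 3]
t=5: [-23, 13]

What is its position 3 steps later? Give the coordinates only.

Successive displacements: [+1, -2], [-1, +1], [-3, +4], [-5, +7], [-7, +10] — each changes by [-2, +3].
step 6: [-23, 13] + [-9, +13] → [-32, 26]
step 7: [-32, 26] + [-11, +16] → [-43, 42]
step 8: [-43, 42] + [-13, +19] → [-56, 61]

[-56, 61]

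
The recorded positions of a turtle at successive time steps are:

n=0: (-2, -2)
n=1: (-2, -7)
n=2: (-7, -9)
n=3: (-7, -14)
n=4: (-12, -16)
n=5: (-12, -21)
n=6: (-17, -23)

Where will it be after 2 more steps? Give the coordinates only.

(-22, -30)

Differencing gives (+0, -5), (-5, -2), (+0, -5), (-5, -2), (+0, -5), (-5, -2). This is the pattern (+0, -5), (-5, -2) repeated.
step 7: apply (+0, -5) → (-17, -28)
step 8: apply (-5, -2) → (-22, -30)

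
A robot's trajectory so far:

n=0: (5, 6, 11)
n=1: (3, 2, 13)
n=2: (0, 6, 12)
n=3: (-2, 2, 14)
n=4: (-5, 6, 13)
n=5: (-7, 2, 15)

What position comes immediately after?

(-10, 6, 14)

The moves between consecutive positions are (-2, -4, +2), (-3, +4, -1), (-2, -4, +2), (-3, +4, -1), (-2, -4, +2); they repeat the 2-cycle [(-2, -4, +2), (-3, +4, -1)].
step 6: apply (-3, +4, -1) → (-10, 6, 14)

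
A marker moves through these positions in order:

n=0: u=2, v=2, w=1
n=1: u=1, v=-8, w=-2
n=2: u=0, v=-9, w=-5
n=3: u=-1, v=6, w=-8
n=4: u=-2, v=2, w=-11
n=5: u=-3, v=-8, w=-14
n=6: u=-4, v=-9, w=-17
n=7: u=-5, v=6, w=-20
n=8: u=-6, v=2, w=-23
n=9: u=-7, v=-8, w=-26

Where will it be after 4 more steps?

u=-11, v=-8, w=-38

The u coordinate changes by -1 each step, so at step 13 it is 2 + 13·(-1) = -11.
The v coordinate repeats the cycle [2, -8, -9, 6] with period 4; step 13 mod 4 = 1, giving -8.
The w coordinate changes by -3 each step, so at step 13 it is 1 + 13·(-3) = -38.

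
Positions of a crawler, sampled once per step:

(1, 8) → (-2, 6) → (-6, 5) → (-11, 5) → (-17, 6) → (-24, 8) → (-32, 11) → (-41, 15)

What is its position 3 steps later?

(-74, 33)

Taking differences between consecutive positions: (-3, -2), (-4, -1), (-5, +0), (-6, +1), (-7, +2), (-8, +3), (-9, +4). These grow by (-1, +1) each step.
step 8: (-41, 15) + (-10, +5) → (-51, 20)
step 9: (-51, 20) + (-11, +6) → (-62, 26)
step 10: (-62, 26) + (-12, +7) → (-74, 33)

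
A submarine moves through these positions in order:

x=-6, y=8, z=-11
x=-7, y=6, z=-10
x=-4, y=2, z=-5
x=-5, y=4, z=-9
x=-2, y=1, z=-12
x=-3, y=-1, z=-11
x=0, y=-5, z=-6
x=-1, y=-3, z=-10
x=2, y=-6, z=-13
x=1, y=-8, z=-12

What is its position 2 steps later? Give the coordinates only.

x=3, y=-10, z=-11

Step-to-step displacements: (-1, -2, +1), (+3, -4, +5), (-1, +2, -4), (+3, -3, -3), (-1, -2, +1), (+3, -4, +5), (-1, +2, -4), (+3, -3, -3), (-1, -2, +1) — a repeating cycle of length 4.
step 10: apply (+3, -4, +5) → x=4, y=-12, z=-7
step 11: apply (-1, +2, -4) → x=3, y=-10, z=-11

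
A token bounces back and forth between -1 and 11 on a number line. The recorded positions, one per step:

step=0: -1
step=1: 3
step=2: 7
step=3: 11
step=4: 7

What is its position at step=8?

The value reflects between -1 and 11, moving 4 per step.
  step 5: 7 → 3
  step 6: 3 → -1
  step 7: -1 → 3
  step 8: 3 → 7

7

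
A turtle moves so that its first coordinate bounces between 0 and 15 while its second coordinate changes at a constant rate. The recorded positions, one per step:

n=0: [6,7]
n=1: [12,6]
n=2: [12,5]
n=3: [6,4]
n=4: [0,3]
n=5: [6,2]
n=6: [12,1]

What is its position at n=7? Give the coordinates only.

The first coordinate reflects between 0 and 15, moving 6 per step.
  step 7: 12 → 12
The second coordinate changes by -1 each step: at step 7 it is 0.

[12,0]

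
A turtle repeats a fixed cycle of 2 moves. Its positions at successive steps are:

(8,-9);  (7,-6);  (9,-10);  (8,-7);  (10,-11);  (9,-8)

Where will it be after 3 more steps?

(12,-13)

Differencing gives (-1,+3), (+2,-4), (-1,+3), (+2,-4), (-1,+3). This is the pattern (-1,+3), (+2,-4) repeated.
step 6: apply (+2,-4) → (11,-12)
step 7: apply (-1,+3) → (10,-9)
step 8: apply (+2,-4) → (12,-13)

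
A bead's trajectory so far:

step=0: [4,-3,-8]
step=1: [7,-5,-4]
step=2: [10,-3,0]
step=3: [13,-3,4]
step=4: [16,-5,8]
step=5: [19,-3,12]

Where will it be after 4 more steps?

[31,-3,28]

First: linear, +3 per step → 31 at step 9.
Second: cycles through -3, -5, -3 every 3 steps. Step 9 lands at position 0 of the cycle → -3.
Third: linear, +4 per step → 28 at step 9.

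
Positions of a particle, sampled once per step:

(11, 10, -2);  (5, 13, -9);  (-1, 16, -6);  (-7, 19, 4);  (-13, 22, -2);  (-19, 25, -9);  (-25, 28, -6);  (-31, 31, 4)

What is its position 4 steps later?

(-55, 43, 4)

The first coordinate changes by -6 each step, so at step 11 it is 11 + 11·(-6) = -55.
The second coordinate changes by +3 each step, so at step 11 it is 10 + 11·(3) = 43.
The third coordinate repeats the cycle [-2, -9, -6, 4] with period 4; step 11 mod 4 = 3, giving 4.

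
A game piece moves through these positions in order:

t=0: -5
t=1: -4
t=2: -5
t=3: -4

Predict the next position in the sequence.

-5

Consecutive displacements +1, -1, +1 scale by a factor of -1 each step.
step 4: -4 − 1 → -5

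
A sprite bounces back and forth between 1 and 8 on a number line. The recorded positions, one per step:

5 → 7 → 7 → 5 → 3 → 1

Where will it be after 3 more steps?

The value reflects between 1 and 8, moving 2 per step.
  step 6: 1 → 3
  step 7: 3 → 5
  step 8: 5 → 7

7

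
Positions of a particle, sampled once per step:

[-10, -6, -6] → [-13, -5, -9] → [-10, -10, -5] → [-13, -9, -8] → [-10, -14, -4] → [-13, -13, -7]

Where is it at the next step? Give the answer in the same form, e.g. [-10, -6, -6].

Step-to-step displacements: [-3, +1, -3], [+3, -5, +4], [-3, +1, -3], [+3, -5, +4], [-3, +1, -3] — a repeating cycle of length 2.
step 6: apply [+3, -5, +4] → [-10, -18, -3]

[-10, -18, -3]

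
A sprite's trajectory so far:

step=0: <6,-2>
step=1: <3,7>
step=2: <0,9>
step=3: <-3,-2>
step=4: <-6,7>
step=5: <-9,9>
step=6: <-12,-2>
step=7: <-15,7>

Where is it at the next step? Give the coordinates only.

The first coordinate changes by -3 each step, so at step 8 it is 6 + 8·(-3) = -18.
The second coordinate repeats the cycle [-2, 7, 9] with period 3; step 8 mod 3 = 2, giving 9.

<-18,9>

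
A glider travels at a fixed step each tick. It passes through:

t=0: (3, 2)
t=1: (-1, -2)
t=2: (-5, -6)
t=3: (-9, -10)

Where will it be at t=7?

Each step adds (-4, -4) to the position.
step 4: (-9, -10) + (-4, -4) → (-13, -14)
step 5: (-13, -14) + (-4, -4) → (-17, -18)
step 6: (-17, -18) + (-4, -4) → (-21, -22)
step 7: (-21, -22) + (-4, -4) → (-25, -26)

(-25, -26)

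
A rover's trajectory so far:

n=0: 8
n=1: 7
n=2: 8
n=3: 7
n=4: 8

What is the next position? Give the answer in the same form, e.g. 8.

7

The jumps are -1, +1, -1, +1 — a geometric progression with ratio -1.
step 5: 8 − 1 → 7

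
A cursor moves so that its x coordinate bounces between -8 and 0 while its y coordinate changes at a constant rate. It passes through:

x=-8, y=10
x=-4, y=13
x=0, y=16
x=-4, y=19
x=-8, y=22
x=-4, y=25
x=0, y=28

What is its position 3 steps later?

x=-4, y=37

The x coordinate reflects between -8 and 0, moving 4 per step.
  step 7: 0 → -4
  step 8: -4 → -8
  step 9: -8 → -4
The y coordinate changes by +3 each step: at step 9 it is 37.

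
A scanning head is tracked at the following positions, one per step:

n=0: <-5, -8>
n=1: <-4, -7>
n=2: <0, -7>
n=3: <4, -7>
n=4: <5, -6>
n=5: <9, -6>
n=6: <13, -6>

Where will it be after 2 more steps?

Differencing gives <+1, +1>, <+4, +0>, <+4, +0>, <+1, +1>, <+4, +0>, <+4, +0>. This is the pattern <+1, +1>, <+4, +0>, <+4, +0> repeated.
step 7: apply <+1, +1> → <14, -5>
step 8: apply <+4, +0> → <18, -5>

<18, -5>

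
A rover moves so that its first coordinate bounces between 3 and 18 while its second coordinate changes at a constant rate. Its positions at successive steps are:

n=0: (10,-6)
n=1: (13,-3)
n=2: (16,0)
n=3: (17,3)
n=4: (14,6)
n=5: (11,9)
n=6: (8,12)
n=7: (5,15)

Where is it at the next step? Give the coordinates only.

(4,18)

The first coordinate travels 3 per step and bounces off the walls at 3 and 18.
  step 8: 5 → 4
The second coordinate changes by +3 each step: at step 8 it is 18.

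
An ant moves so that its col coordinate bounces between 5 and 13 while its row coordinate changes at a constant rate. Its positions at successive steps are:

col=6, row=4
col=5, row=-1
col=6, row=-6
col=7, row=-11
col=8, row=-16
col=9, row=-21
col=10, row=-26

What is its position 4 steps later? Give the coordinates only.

col=12, row=-46

The col coordinate reflects between 5 and 13, moving 1 per step.
  step 7: 10 → 11
  step 8: 11 → 12
  step 9: 12 → 13
  step 10: 13 → 12
The row coordinate changes by -5 each step: at step 10 it is -46.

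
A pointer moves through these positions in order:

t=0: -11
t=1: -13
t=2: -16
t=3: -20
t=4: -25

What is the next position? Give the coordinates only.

Successive displacements: -2, -3, -4, -5 — each changes by -1.
step 5: -25 − 6 → -31

-31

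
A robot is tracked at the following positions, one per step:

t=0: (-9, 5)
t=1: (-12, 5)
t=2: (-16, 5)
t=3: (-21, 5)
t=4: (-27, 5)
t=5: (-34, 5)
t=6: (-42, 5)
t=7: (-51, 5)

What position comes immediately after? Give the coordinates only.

First differences are (-3, +0), (-4, +0), (-5, +0), (-6, +0), (-7, +0), (-8, +0), (-9, +0); their common second difference is (-1, +0) (constant acceleration).
step 8: (-51, 5) + (-10, +0) → (-61, 5)

(-61, 5)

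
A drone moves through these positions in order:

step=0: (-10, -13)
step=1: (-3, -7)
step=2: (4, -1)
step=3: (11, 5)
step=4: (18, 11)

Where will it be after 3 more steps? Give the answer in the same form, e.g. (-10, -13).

(39, 29)

The position changes by (+7, +6) every step.
step 5: (18, 11) + (+7, +6) → (25, 17)
step 6: (25, 17) + (+7, +6) → (32, 23)
step 7: (32, 23) + (+7, +6) → (39, 29)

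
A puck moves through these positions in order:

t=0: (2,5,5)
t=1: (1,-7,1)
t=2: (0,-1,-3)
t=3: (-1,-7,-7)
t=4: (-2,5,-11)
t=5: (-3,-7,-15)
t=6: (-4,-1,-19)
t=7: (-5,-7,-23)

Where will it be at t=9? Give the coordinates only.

First: linear, -1 per step → -7 at step 9.
Second: cycles through 5, -7, -1, -7 every 4 steps. Step 9 lands at position 1 of the cycle → -7.
Third: linear, -4 per step → -31 at step 9.

(-7,-7,-31)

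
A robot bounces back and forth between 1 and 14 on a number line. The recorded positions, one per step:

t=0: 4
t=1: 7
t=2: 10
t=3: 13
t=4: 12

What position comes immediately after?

9

The value travels 3 per step and bounces off the walls at 1 and 14.
  step 5: 12 → 9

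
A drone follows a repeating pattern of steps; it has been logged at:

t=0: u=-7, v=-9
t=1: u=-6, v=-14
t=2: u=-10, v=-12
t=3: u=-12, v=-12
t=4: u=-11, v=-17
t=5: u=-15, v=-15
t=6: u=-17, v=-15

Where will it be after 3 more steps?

Differencing gives (+1, -5), (-4, +2), (-2, +0), (+1, -5), (-4, +2), (-2, +0). This is the pattern (+1, -5), (-4, +2), (-2, +0) repeated.
step 7: apply (+1, -5) → u=-16, v=-20
step 8: apply (-4, +2) → u=-20, v=-18
step 9: apply (-2, +0) → u=-22, v=-18

u=-22, v=-18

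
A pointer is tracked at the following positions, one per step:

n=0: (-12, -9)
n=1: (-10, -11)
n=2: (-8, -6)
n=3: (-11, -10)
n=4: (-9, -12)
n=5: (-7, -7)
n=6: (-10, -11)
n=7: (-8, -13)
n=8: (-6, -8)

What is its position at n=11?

(-5, -9)

Differencing gives (+2, -2), (+2, +5), (-3, -4), (+2, -2), (+2, +5), (-3, -4), (+2, -2), (+2, +5). This is the pattern (+2, -2), (+2, +5), (-3, -4) repeated.
step 9: apply (-3, -4) → (-9, -12)
step 10: apply (+2, -2) → (-7, -14)
step 11: apply (+2, +5) → (-5, -9)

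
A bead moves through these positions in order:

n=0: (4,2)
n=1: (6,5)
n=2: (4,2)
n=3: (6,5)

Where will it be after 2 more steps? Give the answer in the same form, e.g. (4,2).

The jumps are (+2,+3), (-2,-3), (+2,+3) — a geometric progression with ratio -1.
step 4: (6,5) + (-2,-3) → (4,2)
step 5: (4,2) + (+2,+3) → (6,5)

(6,5)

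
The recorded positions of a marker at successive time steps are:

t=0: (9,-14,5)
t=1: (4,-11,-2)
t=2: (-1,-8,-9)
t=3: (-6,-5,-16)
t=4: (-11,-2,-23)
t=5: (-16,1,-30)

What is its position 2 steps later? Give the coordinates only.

(-26,7,-44)

The position changes by (-5,+3,-7) every step.
step 6: (-16,1,-30) + (-5,+3,-7) → (-21,4,-37)
step 7: (-21,4,-37) + (-5,+3,-7) → (-26,7,-44)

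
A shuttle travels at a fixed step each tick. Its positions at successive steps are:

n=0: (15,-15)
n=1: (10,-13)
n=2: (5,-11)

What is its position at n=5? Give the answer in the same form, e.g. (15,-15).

(-10,-5)

Each step adds (-5,+2) to the position.
step 3: (5,-11) + (-5,+2) → (0,-9)
step 4: (0,-9) + (-5,+2) → (-5,-7)
step 5: (-5,-7) + (-5,+2) → (-10,-5)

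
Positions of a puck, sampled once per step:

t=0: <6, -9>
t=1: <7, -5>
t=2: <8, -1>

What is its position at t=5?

Constant displacement of <+1, +4> per step.
step 3: <8, -1> + <+1, +4> → <9, 3>
step 4: <9, 3> + <+1, +4> → <10, 7>
step 5: <10, 7> + <+1, +4> → <11, 11>

<11, 11>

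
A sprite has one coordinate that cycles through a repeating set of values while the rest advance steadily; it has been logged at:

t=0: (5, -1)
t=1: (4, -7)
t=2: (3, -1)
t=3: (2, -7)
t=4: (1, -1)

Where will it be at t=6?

(-1, -1)

The first coordinate changes by -1 each step, so at step 6 it is 5 + 6·(-1) = -1.
The second coordinate repeats the cycle [-1, -7] with period 2; step 6 mod 2 = 0, giving -1.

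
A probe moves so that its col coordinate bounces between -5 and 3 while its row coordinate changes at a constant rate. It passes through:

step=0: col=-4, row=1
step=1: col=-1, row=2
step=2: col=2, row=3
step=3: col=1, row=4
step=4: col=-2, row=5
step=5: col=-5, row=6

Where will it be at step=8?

col=2, row=9

The col coordinate travels 3 per step and bounces off the walls at -5 and 3.
  step 6: -5 → -2
  step 7: -2 → 1
  step 8: 1 → 2
The row coordinate changes by +1 each step: at step 8 it is 9.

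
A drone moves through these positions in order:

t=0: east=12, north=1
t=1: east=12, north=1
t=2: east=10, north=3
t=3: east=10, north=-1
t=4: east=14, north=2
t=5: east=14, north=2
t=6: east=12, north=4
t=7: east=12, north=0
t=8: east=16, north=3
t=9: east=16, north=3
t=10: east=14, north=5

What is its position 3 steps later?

east=18, north=4

Differencing gives (+0,+0), (-2,+2), (+0,-4), (+4,+3), (+0,+0), (-2,+2), (+0,-4), (+4,+3), (+0,+0), (-2,+2). This is the pattern (+0,+0), (-2,+2), (+0,-4), (+4,+3) repeated.
step 11: apply (+0,-4) → east=14, north=1
step 12: apply (+4,+3) → east=18, north=4
step 13: apply (+0,+0) → east=18, north=4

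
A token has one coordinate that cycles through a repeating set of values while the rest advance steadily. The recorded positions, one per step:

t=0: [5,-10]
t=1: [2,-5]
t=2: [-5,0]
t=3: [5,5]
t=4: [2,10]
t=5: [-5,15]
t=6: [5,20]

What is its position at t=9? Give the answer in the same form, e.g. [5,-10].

The first coordinate repeats the cycle [5, 2, -5] with period 3; step 9 mod 3 = 0, giving 5.
The second coordinate changes by +5 each step, so at step 9 it is -10 + 9·(5) = 35.

[5,35]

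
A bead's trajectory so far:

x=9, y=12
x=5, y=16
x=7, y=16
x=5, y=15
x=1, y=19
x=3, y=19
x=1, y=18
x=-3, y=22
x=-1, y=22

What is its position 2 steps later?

x=-7, y=25

Differencing gives (-4,+4), (+2,+0), (-2,-1), (-4,+4), (+2,+0), (-2,-1), (-4,+4), (+2,+0). This is the pattern (-4,+4), (+2,+0), (-2,-1) repeated.
step 9: apply (-2,-1) → x=-3, y=21
step 10: apply (-4,+4) → x=-7, y=25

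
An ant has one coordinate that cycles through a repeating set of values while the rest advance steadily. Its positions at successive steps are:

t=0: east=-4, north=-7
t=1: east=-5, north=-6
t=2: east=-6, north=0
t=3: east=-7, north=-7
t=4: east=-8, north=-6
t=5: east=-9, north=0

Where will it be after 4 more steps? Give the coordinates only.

east=-13, north=-7

East: linear, -1 per step → -13 at step 9.
North: cycles through -7, -6, 0 every 3 steps. Step 9 lands at position 0 of the cycle → -7.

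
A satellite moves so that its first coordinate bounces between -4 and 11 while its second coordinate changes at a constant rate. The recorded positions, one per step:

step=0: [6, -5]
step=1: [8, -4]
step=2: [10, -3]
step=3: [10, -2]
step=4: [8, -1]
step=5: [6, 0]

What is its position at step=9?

The first coordinate travels 2 per step and bounces off the walls at -4 and 11.
  step 6: 6 → 4
  step 7: 4 → 2
  step 8: 2 → 0
  step 9: 0 → -2
The second coordinate changes by +1 each step: at step 9 it is 4.

[-2, 4]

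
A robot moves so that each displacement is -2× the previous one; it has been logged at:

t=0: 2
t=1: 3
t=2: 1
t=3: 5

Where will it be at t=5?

Consecutive displacements +1, -2, +4 scale by a factor of -2 each step.
step 4: 5 − 8 → -3
step 5: -3 + 16 → 13

13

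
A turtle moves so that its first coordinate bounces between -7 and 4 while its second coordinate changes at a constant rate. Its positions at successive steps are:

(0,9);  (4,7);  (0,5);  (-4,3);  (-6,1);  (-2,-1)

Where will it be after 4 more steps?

The first coordinate travels 4 per step and bounces off the walls at -7 and 4.
  step 6: -2 → 2
  step 7: 2 → 2
  step 8: 2 → -2
  step 9: -2 → -6
The second coordinate changes by -2 each step: at step 9 it is -9.

(-6,-9)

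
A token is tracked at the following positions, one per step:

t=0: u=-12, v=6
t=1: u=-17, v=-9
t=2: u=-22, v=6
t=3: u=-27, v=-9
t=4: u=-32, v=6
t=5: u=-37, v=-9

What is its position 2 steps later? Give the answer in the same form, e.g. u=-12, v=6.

u=-47, v=-9

The u coordinate changes by -5 each step, so at step 7 it is -12 + 7·(-5) = -47.
The v coordinate repeats the cycle [6, -9] with period 2; step 7 mod 2 = 1, giving -9.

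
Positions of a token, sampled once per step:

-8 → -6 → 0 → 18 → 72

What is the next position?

234

Step-to-step displacements: +2, +6, +18, +54; each is 3× the previous.
step 5: 72 + 162 → 234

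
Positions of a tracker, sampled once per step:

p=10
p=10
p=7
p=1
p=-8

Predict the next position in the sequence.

p=-20

Taking differences between consecutive positions: +0, -3, -6, -9. These grow by -3 each step.
step 5: -8 − 12 → p=-20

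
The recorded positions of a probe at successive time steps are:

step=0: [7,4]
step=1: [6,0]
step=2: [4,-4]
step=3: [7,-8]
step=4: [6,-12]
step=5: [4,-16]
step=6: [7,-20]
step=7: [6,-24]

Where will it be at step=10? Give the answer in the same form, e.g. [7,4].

[6,-36]

Step-to-step displacements: [-1,-4], [-2,-4], [+3,-4], [-1,-4], [-2,-4], [+3,-4], [-1,-4] — a repeating cycle of length 3.
step 8: apply [-2,-4] → [4,-28]
step 9: apply [+3,-4] → [7,-32]
step 10: apply [-1,-4] → [6,-36]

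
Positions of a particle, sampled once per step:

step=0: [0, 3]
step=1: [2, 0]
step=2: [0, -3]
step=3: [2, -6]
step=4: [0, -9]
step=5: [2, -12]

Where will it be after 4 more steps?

First: cycles through 0, 2 every 2 steps. Step 9 lands at position 1 of the cycle → 2.
Second: linear, -3 per step → -24 at step 9.

[2, -24]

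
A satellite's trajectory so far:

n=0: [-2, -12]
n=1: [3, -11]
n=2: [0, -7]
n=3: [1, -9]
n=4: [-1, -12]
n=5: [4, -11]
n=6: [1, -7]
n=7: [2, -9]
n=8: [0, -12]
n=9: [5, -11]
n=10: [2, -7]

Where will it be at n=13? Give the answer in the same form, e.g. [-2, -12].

[6, -11]

The moves between consecutive positions are [+5, +1], [-3, +4], [+1, -2], [-2, -3], [+5, +1], [-3, +4], [+1, -2], [-2, -3], [+5, +1], [-3, +4]; they repeat the 4-cycle [[+5, +1], [-3, +4], [+1, -2], [-2, -3]].
step 11: apply [+1, -2] → [3, -9]
step 12: apply [-2, -3] → [1, -12]
step 13: apply [+5, +1] → [6, -11]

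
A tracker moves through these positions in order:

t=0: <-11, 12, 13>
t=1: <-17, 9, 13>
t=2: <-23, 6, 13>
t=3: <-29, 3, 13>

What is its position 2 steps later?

<-41, -3, 13>

The position changes by <-6, -3, +0> every step.
step 4: <-29, 3, 13> + <-6, -3, +0> → <-35, 0, 13>
step 5: <-35, 0, 13> + <-6, -3, +0> → <-41, -3, 13>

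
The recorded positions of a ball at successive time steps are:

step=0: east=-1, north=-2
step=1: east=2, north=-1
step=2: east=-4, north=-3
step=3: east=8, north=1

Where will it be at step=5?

east=32, north=9

The jumps are (+3,+1), (-6,-2), (+12,+4) — a geometric progression with ratio -2.
step 4: east=8, north=1 + (-24,-8) → east=-16, north=-7
step 5: east=-16, north=-7 + (+48,+16) → east=32, north=9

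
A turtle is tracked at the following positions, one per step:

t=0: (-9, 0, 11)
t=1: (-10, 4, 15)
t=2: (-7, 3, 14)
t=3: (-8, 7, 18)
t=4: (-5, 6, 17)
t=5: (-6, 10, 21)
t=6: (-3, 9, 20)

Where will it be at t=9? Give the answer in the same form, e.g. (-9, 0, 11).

(-2, 16, 27)

The moves between consecutive positions are (-1, +4, +4), (+3, -1, -1), (-1, +4, +4), (+3, -1, -1), (-1, +4, +4), (+3, -1, -1); they repeat the 2-cycle [(-1, +4, +4), (+3, -1, -1)].
step 7: apply (-1, +4, +4) → (-4, 13, 24)
step 8: apply (+3, -1, -1) → (-1, 12, 23)
step 9: apply (-1, +4, +4) → (-2, 16, 27)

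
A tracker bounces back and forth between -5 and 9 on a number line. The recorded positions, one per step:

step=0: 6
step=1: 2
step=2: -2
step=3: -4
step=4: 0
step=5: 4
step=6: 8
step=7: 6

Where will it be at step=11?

0

The value reflects between -5 and 9, moving 4 per step.
  step 8: 6 → 2
  step 9: 2 → -2
  step 10: -2 → -4
  step 11: -4 → 0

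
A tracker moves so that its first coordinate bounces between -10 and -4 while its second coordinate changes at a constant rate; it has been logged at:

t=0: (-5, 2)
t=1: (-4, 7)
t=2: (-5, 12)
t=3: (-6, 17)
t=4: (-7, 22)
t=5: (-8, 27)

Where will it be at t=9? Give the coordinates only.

The first coordinate travels 1 per step and bounces off the walls at -10 and -4.
  step 6: -8 → -9
  step 7: -9 → -10
  step 8: -10 → -9
  step 9: -9 → -8
The second coordinate changes by +5 each step: at step 9 it is 47.

(-8, 47)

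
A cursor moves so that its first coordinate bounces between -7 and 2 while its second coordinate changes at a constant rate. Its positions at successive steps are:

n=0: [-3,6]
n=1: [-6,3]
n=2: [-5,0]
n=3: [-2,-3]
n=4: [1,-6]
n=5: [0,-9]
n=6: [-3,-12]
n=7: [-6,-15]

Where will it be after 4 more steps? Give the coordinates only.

The first coordinate travels 3 per step and bounces off the walls at -7 and 2.
  step 8: -6 → -5
  step 9: -5 → -2
  step 10: -2 → 1
  step 11: 1 → 0
The second coordinate changes by -3 each step: at step 11 it is -27.

[0,-27]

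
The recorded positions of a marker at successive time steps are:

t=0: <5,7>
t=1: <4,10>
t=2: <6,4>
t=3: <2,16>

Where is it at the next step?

Step-to-step displacements: <-1,+3>, <+2,-6>, <-4,+12>; each is -2× the previous.
step 4: <2,16> + <+8,-24> → <10,-8>

<10,-8>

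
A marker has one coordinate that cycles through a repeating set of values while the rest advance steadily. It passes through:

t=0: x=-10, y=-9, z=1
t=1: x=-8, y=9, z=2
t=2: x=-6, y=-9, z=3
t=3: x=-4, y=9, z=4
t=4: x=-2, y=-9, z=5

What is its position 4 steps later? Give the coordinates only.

x=6, y=-9, z=9

The x coordinate changes by +2 each step, so at step 8 it is -10 + 8·(2) = 6.
The y coordinate repeats the cycle [-9, 9] with period 2; step 8 mod 2 = 0, giving -9.
The z coordinate changes by +1 each step, so at step 8 it is 1 + 8·(1) = 9.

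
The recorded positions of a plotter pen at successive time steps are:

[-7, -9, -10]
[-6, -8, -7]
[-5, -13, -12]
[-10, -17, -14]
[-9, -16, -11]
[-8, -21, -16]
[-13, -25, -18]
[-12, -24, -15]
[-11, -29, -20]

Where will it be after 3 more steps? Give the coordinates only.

The moves between consecutive positions are [+1, +1, +3], [+1, -5, -5], [-5, -4, -2], [+1, +1, +3], [+1, -5, -5], [-5, -4, -2], [+1, +1, +3], [+1, -5, -5]; they repeat the 3-cycle [[+1, +1, +3], [+1, -5, -5], [-5, -4, -2]].
step 9: apply [-5, -4, -2] → [-16, -33, -22]
step 10: apply [+1, +1, +3] → [-15, -32, -19]
step 11: apply [+1, -5, -5] → [-14, -37, -24]

[-14, -37, -24]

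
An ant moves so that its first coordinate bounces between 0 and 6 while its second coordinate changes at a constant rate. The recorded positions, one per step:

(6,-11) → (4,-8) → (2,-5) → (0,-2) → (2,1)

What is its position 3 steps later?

(4,10)

The first coordinate travels 2 per step and bounces off the walls at 0 and 6.
  step 5: 2 → 4
  step 6: 4 → 6
  step 7: 6 → 4
The second coordinate changes by +3 each step: at step 7 it is 10.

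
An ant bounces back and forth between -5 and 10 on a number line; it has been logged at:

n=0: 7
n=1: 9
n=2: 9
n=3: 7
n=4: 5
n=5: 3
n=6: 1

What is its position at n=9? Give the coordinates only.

-5

The value travels 2 per step and bounces off the walls at -5 and 10.
  step 7: 1 → -1
  step 8: -1 → -3
  step 9: -3 → -5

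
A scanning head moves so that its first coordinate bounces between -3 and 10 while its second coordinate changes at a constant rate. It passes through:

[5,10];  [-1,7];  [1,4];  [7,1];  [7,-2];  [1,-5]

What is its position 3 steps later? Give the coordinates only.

[9,-14]

The first coordinate reflects between -3 and 10, moving 6 per step.
  step 6: 1 → -1
  step 7: -1 → 5
  step 8: 5 → 9
The second coordinate changes by -3 each step: at step 8 it is -14.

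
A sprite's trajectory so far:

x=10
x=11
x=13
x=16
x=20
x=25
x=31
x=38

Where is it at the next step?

Taking differences between consecutive positions: +1, +2, +3, +4, +5, +6, +7. These grow by +1 each step.
step 8: 38 + 8 → x=46

x=46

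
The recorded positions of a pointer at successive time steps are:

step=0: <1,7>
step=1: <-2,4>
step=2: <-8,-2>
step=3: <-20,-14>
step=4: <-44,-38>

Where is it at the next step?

The jumps are <-3,-3>, <-6,-6>, <-12,-12>, <-24,-24> — a geometric progression with ratio 2.
step 5: <-44,-38> + <-48,-48> → <-92,-86>

<-92,-86>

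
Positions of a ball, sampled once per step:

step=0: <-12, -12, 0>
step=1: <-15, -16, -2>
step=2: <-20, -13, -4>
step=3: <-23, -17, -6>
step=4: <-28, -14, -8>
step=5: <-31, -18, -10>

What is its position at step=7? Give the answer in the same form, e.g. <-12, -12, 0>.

Differencing gives <-3, -4, -2>, <-5, +3, -2>, <-3, -4, -2>, <-5, +3, -2>, <-3, -4, -2>. This is the pattern <-3, -4, -2>, <-5, +3, -2> repeated.
step 6: apply <-5, +3, -2> → <-36, -15, -12>
step 7: apply <-3, -4, -2> → <-39, -19, -14>

<-39, -19, -14>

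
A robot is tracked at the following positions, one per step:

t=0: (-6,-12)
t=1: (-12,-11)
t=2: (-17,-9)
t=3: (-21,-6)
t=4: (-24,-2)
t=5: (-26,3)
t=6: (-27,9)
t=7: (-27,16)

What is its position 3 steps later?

First differences are (-6,+1), (-5,+2), (-4,+3), (-3,+4), (-2,+5), (-1,+6), (+0,+7); their common second difference is (+1,+1) (constant acceleration).
step 8: (-27,16) + (+1,+8) → (-26,24)
step 9: (-26,24) + (+2,+9) → (-24,33)
step 10: (-24,33) + (+3,+10) → (-21,43)

(-21,43)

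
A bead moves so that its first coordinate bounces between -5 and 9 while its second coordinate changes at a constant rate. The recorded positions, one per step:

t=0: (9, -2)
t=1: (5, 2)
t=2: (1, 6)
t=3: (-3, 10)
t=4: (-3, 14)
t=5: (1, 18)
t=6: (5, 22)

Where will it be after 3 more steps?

The first coordinate reflects between -5 and 9, moving 4 per step.
  step 7: 5 → 9
  step 8: 9 → 5
  step 9: 5 → 1
The second coordinate changes by +4 each step: at step 9 it is 34.

(1, 34)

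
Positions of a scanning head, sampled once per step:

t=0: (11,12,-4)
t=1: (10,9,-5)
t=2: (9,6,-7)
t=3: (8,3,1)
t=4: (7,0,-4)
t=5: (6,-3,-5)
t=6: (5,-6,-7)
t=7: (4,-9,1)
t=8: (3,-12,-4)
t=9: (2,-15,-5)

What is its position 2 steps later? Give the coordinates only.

The first coordinate changes by -1 each step, so at step 11 it is 11 + 11·(-1) = 0.
The second coordinate changes by -3 each step, so at step 11 it is 12 + 11·(-3) = -21.
The third coordinate repeats the cycle [-4, -5, -7, 1] with period 4; step 11 mod 4 = 3, giving 1.

(0,-21,1)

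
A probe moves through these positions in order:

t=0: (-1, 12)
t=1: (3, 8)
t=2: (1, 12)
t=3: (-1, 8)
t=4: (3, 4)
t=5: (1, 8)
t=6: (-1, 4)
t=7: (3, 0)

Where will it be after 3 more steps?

(3, -4)

Differencing gives (+4, -4), (-2, +4), (-2, -4), (+4, -4), (-2, +4), (-2, -4), (+4, -4). This is the pattern (+4, -4), (-2, +4), (-2, -4) repeated.
step 8: apply (-2, +4) → (1, 4)
step 9: apply (-2, -4) → (-1, 0)
step 10: apply (+4, -4) → (3, -4)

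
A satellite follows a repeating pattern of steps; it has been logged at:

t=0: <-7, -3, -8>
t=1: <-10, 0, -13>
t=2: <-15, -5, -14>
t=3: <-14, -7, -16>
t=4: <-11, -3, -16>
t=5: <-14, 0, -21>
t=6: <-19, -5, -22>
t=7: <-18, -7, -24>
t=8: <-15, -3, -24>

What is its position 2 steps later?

<-23, -5, -30>

Step-to-step displacements: <-3, +3, -5>, <-5, -5, -1>, <+1, -2, -2>, <+3, +4, +0>, <-3, +3, -5>, <-5, -5, -1>, <+1, -2, -2>, <+3, +4, +0> — a repeating cycle of length 4.
step 9: apply <-3, +3, -5> → <-18, 0, -29>
step 10: apply <-5, -5, -1> → <-23, -5, -30>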